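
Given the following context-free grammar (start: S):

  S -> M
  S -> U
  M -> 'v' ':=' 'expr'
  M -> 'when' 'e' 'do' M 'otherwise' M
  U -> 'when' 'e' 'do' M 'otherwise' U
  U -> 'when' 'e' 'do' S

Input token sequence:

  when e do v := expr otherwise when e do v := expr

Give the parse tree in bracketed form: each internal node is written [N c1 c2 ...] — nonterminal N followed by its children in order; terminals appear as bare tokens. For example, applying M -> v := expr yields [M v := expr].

S
U
when e do M otherwise U
when e do v := expr otherwise U
when e do v := expr otherwise when e do S
when e do v := expr otherwise when e do M
when e do v := expr otherwise when e do v := expr

[S [U when e do [M v := expr] otherwise [U when e do [S [M v := expr]]]]]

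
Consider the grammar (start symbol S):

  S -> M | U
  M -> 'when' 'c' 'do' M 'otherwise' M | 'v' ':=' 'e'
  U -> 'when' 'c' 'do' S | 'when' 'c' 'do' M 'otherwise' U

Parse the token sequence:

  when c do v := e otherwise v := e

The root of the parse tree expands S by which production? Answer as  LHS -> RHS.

[S [M when c do [M v := e] otherwise [M v := e]]]

S -> M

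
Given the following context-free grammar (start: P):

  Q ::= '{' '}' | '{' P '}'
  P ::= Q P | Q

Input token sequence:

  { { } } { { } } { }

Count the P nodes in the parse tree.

5

[P [Q { [P [Q { }]] }] [P [Q { [P [Q { }]] }] [P [Q { }]]]]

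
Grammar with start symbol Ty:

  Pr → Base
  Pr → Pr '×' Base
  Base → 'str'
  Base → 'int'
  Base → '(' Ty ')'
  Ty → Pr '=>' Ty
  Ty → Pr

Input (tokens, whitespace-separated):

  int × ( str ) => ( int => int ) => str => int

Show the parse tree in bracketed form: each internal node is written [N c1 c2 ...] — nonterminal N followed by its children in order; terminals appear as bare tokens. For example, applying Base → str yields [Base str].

[Ty [Pr [Pr [Base int]] × [Base ( [Ty [Pr [Base str]]] )]] => [Ty [Pr [Base ( [Ty [Pr [Base int]] => [Ty [Pr [Base int]]]] )]] => [Ty [Pr [Base str]] => [Ty [Pr [Base int]]]]]]

Ty
Pr => Ty
Pr × Base => Ty
Base × Base => Ty
int × Base => Ty
int × ( Ty ) => Ty
int × ( Pr ) => Ty
int × ( Base ) => Ty
int × ( str ) => Ty
int × ( str ) => Pr => Ty
int × ( str ) => Base => Ty
int × ( str ) => ( Ty ) => Ty
int × ( str ) => ( Pr => Ty ) => Ty
int × ( str ) => ( Base => Ty ) => Ty
int × ( str ) => ( int => Ty ) => Ty
int × ( str ) => ( int => Pr ) => Ty
int × ( str ) => ( int => Base ) => Ty
int × ( str ) => ( int => int ) => Ty
int × ( str ) => ( int => int ) => Pr => Ty
int × ( str ) => ( int => int ) => Base => Ty
int × ( str ) => ( int => int ) => str => Ty
int × ( str ) => ( int => int ) => str => Pr
int × ( str ) => ( int => int ) => str => Base
int × ( str ) => ( int => int ) => str => int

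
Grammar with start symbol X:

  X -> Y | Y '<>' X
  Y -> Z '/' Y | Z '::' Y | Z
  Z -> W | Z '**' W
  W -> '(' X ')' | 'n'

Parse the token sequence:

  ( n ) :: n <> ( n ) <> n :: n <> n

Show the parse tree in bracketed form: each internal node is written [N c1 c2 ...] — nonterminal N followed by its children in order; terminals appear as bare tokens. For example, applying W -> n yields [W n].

[X [Y [Z [W ( [X [Y [Z [W n]]]] )]] :: [Y [Z [W n]]]] <> [X [Y [Z [W ( [X [Y [Z [W n]]]] )]]] <> [X [Y [Z [W n]] :: [Y [Z [W n]]]] <> [X [Y [Z [W n]]]]]]]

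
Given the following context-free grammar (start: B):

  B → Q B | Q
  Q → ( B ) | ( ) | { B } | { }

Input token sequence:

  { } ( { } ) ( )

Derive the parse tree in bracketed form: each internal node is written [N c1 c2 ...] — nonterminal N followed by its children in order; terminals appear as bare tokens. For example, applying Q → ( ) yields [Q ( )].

B
Q B
{ } B
{ } Q B
{ } ( B ) B
{ } ( Q ) B
{ } ( { } ) B
{ } ( { } ) Q
{ } ( { } ) ( )

[B [Q { }] [B [Q ( [B [Q { }]] )] [B [Q ( )]]]]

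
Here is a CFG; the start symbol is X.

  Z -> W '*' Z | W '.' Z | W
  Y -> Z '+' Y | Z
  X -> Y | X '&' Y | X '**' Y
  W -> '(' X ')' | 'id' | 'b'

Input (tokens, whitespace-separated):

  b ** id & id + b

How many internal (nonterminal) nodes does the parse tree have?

[X [X [X [Y [Z [W b]]]] ** [Y [Z [W id]]]] & [Y [Z [W id]] + [Y [Z [W b]]]]]

15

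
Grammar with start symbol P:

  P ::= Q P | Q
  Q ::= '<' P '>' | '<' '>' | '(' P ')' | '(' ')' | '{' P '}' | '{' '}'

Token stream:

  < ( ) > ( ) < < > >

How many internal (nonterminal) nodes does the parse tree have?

[P [Q < [P [Q ( )]] >] [P [Q ( )] [P [Q < [P [Q < >]] >]]]]

10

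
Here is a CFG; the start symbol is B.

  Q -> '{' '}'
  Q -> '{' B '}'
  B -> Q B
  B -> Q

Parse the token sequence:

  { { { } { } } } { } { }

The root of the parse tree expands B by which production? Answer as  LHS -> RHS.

[B [Q { [B [Q { [B [Q { }] [B [Q { }]]] }]] }] [B [Q { }] [B [Q { }]]]]

B -> Q B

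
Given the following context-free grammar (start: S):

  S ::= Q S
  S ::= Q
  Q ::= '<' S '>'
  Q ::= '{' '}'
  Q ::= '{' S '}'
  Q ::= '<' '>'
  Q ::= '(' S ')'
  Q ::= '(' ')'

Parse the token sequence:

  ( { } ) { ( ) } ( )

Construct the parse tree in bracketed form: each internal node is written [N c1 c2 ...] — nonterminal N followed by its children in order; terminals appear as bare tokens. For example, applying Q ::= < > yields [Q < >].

S
Q S
( S ) S
( Q ) S
( { } ) S
( { } ) Q S
( { } ) { S } S
( { } ) { Q } S
( { } ) { ( ) } S
( { } ) { ( ) } Q
( { } ) { ( ) } ( )

[S [Q ( [S [Q { }]] )] [S [Q { [S [Q ( )]] }] [S [Q ( )]]]]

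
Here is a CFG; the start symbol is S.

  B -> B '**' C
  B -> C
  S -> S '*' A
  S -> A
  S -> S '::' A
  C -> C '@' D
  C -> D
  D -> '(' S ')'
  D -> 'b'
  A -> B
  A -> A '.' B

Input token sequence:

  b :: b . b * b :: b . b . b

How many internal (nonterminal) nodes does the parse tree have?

[S [S [S [S [A [B [C [D b]]]]] :: [A [A [B [C [D b]]]] . [B [C [D b]]]]] * [A [B [C [D b]]]]] :: [A [A [A [B [C [D b]]]] . [B [C [D b]]]] . [B [C [D b]]]]]

32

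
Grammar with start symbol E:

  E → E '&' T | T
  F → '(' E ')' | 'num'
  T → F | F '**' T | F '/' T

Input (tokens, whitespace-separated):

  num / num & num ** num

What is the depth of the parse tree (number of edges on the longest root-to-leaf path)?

5

[E [E [T [F num] / [T [F num]]]] & [T [F num] ** [T [F num]]]]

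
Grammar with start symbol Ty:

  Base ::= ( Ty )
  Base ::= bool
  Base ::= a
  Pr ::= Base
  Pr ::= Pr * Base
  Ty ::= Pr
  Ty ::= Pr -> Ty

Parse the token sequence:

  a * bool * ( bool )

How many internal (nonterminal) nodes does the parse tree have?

10

[Ty [Pr [Pr [Pr [Base a]] * [Base bool]] * [Base ( [Ty [Pr [Base bool]]] )]]]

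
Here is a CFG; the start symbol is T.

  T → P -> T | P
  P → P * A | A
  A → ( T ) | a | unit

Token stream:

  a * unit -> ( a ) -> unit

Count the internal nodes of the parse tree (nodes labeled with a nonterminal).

[T [P [P [A a]] * [A unit]] -> [T [P [A ( [T [P [A a]]] )]] -> [T [P [A unit]]]]]

14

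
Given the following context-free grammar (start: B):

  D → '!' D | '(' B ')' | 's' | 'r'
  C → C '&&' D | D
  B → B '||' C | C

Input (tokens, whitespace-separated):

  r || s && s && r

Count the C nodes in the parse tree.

4

[B [B [C [D r]]] || [C [C [C [D s]] && [D s]] && [D r]]]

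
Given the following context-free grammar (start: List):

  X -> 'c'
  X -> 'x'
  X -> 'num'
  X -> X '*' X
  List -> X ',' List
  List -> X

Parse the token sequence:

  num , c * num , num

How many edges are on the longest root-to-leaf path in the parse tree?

4

[List [X num] , [List [X [X c] * [X num]] , [List [X num]]]]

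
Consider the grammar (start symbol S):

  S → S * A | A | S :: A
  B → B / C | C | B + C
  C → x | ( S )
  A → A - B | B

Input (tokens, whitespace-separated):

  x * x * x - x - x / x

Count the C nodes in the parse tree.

[S [S [S [A [B [C x]]]] * [A [B [C x]]]] * [A [A [A [B [C x]]] - [B [C x]]] - [B [B [C x]] / [C x]]]]

6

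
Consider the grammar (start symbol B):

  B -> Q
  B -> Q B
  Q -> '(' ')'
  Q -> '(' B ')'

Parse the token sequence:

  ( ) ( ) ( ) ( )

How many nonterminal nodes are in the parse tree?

8

[B [Q ( )] [B [Q ( )] [B [Q ( )] [B [Q ( )]]]]]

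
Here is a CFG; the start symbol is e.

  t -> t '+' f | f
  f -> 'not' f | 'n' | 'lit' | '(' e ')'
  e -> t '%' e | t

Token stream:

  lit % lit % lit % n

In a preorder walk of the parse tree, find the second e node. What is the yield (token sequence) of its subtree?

[e [t [f lit]] % [e [t [f lit]] % [e [t [f lit]] % [e [t [f n]]]]]]

lit % lit % n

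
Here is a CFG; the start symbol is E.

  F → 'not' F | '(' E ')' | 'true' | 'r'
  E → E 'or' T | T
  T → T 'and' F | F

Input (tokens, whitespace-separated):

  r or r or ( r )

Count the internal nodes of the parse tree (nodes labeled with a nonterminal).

[E [E [E [T [F r]]] or [T [F r]]] or [T [F ( [E [T [F r]]] )]]]

12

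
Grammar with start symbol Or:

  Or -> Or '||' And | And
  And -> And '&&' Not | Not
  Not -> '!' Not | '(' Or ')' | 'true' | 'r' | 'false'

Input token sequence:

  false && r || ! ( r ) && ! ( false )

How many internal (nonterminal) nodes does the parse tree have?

[Or [Or [And [And [Not false]] && [Not r]]] || [And [And [Not ! [Not ( [Or [And [Not r]]] )]]] && [Not ! [Not ( [Or [And [Not false]]] )]]]]

18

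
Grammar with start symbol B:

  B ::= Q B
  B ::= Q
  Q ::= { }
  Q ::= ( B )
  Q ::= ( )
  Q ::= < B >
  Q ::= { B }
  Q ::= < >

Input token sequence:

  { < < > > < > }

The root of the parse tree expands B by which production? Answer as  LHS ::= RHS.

B ::= Q

[B [Q { [B [Q < [B [Q < >]] >] [B [Q < >]]] }]]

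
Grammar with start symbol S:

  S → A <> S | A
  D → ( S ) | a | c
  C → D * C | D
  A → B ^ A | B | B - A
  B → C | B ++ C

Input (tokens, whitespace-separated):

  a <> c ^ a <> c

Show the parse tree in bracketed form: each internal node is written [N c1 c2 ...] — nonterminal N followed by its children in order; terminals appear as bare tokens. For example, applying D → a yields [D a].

[S [A [B [C [D a]]]] <> [S [A [B [C [D c]]] ^ [A [B [C [D a]]]]] <> [S [A [B [C [D c]]]]]]]

S
A <> S
B <> S
C <> S
D <> S
a <> S
a <> A <> S
a <> B ^ A <> S
a <> C ^ A <> S
a <> D ^ A <> S
a <> c ^ A <> S
a <> c ^ B <> S
a <> c ^ C <> S
a <> c ^ D <> S
a <> c ^ a <> S
a <> c ^ a <> A
a <> c ^ a <> B
a <> c ^ a <> C
a <> c ^ a <> D
a <> c ^ a <> c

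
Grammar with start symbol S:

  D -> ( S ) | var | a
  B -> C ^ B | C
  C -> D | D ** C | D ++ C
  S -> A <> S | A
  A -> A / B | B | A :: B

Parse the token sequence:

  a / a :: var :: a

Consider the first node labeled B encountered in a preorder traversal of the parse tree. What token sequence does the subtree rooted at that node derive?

a

[S [A [A [A [A [B [C [D a]]]] / [B [C [D a]]]] :: [B [C [D var]]]] :: [B [C [D a]]]]]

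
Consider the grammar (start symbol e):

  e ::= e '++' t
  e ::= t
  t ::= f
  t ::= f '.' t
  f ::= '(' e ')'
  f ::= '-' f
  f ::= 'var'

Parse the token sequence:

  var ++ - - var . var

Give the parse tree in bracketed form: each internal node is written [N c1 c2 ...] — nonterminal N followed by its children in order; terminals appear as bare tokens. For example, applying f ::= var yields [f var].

[e [e [t [f var]]] ++ [t [f - [f - [f var]]] . [t [f var]]]]

e
e ++ t
t ++ t
f ++ t
var ++ t
var ++ f . t
var ++ - f . t
var ++ - - f . t
var ++ - - var . t
var ++ - - var . f
var ++ - - var . var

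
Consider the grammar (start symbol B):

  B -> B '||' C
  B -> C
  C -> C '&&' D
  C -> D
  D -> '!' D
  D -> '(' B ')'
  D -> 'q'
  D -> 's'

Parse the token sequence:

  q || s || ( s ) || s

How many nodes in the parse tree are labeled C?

[B [B [B [B [C [D q]]] || [C [D s]]] || [C [D ( [B [C [D s]]] )]]] || [C [D s]]]

5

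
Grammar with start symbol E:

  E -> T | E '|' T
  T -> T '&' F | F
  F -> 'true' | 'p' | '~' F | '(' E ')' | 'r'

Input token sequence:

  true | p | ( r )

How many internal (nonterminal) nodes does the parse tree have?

[E [E [E [T [F true]]] | [T [F p]]] | [T [F ( [E [T [F r]]] )]]]

12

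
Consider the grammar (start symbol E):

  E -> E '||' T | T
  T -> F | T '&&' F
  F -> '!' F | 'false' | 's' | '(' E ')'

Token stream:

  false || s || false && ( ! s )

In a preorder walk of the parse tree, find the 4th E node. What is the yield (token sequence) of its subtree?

! s

[E [E [E [T [F false]]] || [T [F s]]] || [T [T [F false]] && [F ( [E [T [F ! [F s]]]] )]]]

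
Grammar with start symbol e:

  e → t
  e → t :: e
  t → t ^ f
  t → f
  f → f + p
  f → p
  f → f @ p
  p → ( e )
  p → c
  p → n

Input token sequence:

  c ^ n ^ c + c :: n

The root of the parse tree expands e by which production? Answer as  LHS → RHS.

e → t :: e

[e [t [t [t [f [p c]]] ^ [f [p n]]] ^ [f [f [p c]] + [p c]]] :: [e [t [f [p n]]]]]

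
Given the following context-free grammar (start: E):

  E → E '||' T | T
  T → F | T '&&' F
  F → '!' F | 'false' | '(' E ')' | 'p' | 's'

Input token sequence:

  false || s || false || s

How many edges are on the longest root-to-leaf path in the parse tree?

[E [E [E [E [T [F false]]] || [T [F s]]] || [T [F false]]] || [T [F s]]]

6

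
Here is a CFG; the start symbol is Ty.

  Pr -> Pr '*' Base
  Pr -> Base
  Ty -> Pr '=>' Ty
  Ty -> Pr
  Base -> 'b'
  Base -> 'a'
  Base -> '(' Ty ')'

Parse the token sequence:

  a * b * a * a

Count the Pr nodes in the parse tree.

4

[Ty [Pr [Pr [Pr [Pr [Base a]] * [Base b]] * [Base a]] * [Base a]]]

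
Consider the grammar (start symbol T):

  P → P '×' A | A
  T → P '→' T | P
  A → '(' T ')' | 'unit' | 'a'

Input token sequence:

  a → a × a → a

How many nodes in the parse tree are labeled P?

[T [P [A a]] → [T [P [P [A a]] × [A a]] → [T [P [A a]]]]]

4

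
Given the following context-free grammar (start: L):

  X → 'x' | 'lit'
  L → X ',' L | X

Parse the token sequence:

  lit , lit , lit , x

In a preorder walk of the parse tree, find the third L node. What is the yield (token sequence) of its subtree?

lit , x

[L [X lit] , [L [X lit] , [L [X lit] , [L [X x]]]]]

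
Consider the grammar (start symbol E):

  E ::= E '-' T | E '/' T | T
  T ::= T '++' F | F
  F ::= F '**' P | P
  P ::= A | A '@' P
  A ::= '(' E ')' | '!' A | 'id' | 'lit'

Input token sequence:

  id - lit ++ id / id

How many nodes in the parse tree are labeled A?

[E [E [E [T [F [P [A id]]]]] - [T [T [F [P [A lit]]]] ++ [F [P [A id]]]]] / [T [F [P [A id]]]]]

4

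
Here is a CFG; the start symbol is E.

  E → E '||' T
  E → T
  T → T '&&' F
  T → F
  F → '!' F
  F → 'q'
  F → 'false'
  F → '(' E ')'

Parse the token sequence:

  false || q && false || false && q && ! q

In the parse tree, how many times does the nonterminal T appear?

[E [E [E [T [F false]]] || [T [T [F q]] && [F false]]] || [T [T [T [F false]] && [F q]] && [F ! [F q]]]]

6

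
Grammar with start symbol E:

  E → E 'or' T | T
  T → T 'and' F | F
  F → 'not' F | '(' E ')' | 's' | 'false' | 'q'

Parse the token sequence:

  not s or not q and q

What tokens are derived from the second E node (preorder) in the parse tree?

not s

[E [E [T [F not [F s]]]] or [T [T [F not [F q]]] and [F q]]]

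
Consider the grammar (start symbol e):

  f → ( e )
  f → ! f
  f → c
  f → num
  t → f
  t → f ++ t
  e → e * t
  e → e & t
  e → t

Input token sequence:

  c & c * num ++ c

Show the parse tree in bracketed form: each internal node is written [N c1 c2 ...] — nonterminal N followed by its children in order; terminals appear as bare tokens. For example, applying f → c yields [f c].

[e [e [e [t [f c]]] & [t [f c]]] * [t [f num] ++ [t [f c]]]]

e
e * t
e & t * t
t & t * t
f & t * t
c & t * t
c & f * t
c & c * t
c & c * f ++ t
c & c * num ++ t
c & c * num ++ f
c & c * num ++ c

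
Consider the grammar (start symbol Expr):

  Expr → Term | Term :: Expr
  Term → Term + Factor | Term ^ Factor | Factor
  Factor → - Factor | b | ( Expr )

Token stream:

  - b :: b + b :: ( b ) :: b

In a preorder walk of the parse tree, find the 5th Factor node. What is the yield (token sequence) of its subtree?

[Expr [Term [Factor - [Factor b]]] :: [Expr [Term [Term [Factor b]] + [Factor b]] :: [Expr [Term [Factor ( [Expr [Term [Factor b]]] )]] :: [Expr [Term [Factor b]]]]]]

( b )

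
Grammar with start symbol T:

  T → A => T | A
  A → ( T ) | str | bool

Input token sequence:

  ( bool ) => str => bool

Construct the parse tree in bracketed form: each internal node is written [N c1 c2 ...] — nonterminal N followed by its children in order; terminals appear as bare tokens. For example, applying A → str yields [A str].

[T [A ( [T [A bool]] )] => [T [A str] => [T [A bool]]]]

T
A => T
( T ) => T
( A ) => T
( bool ) => T
( bool ) => A => T
( bool ) => str => T
( bool ) => str => A
( bool ) => str => bool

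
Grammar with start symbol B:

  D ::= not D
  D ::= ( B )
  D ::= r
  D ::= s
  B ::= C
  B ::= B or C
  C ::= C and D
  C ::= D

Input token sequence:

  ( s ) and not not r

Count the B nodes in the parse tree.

[B [C [C [D ( [B [C [D s]]] )]] and [D not [D not [D r]]]]]

2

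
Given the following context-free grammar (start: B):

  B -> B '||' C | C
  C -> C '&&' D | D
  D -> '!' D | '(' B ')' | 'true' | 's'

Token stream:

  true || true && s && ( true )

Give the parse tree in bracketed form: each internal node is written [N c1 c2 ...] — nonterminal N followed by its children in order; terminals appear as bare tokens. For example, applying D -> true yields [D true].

B
B || C
C || C
D || C
true || C
true || C && D
true || C && D && D
true || D && D && D
true || true && D && D
true || true && s && D
true || true && s && ( B )
true || true && s && ( C )
true || true && s && ( D )
true || true && s && ( true )

[B [B [C [D true]]] || [C [C [C [D true]] && [D s]] && [D ( [B [C [D true]]] )]]]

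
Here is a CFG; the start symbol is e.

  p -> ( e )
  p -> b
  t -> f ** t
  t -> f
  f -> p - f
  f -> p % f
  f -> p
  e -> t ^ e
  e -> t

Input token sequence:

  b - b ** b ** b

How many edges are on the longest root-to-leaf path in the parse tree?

6

[e [t [f [p b] - [f [p b]]] ** [t [f [p b]] ** [t [f [p b]]]]]]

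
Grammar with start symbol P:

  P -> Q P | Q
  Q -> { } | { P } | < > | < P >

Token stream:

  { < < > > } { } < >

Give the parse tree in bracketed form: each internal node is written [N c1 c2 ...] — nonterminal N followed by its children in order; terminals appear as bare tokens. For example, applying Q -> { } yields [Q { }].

[P [Q { [P [Q < [P [Q < >]] >]] }] [P [Q { }] [P [Q < >]]]]

P
Q P
{ P } P
{ Q } P
{ < P > } P
{ < Q > } P
{ < < > > } P
{ < < > > } Q P
{ < < > > } { } P
{ < < > > } { } Q
{ < < > > } { } < >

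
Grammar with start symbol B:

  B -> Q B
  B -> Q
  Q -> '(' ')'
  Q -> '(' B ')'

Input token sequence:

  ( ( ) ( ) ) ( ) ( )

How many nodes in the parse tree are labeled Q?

[B [Q ( [B [Q ( )] [B [Q ( )]]] )] [B [Q ( )] [B [Q ( )]]]]

5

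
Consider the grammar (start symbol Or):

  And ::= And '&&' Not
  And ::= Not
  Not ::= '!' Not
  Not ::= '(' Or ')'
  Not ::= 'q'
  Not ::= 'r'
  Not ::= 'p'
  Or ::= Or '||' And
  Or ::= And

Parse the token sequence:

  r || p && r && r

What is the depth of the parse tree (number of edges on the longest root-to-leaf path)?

[Or [Or [And [Not r]]] || [And [And [And [Not p]] && [Not r]] && [Not r]]]

5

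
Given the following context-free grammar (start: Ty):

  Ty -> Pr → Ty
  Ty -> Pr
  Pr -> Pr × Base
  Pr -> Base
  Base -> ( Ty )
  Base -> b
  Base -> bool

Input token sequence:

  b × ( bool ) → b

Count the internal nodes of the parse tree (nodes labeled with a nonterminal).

11

[Ty [Pr [Pr [Base b]] × [Base ( [Ty [Pr [Base bool]]] )]] → [Ty [Pr [Base b]]]]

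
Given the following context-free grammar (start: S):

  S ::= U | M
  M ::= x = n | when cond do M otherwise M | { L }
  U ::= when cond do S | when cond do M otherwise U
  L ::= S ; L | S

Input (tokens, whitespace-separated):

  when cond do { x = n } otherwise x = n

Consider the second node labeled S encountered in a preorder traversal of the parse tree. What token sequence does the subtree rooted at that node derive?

[S [M when cond do [M { [L [S [M x = n]]] }] otherwise [M x = n]]]

x = n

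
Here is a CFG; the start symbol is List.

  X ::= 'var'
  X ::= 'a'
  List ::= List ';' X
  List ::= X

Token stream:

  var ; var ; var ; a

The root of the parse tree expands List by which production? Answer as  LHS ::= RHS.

List ::= List ';' X

[List [List [List [List [X var]] ; [X var]] ; [X var]] ; [X a]]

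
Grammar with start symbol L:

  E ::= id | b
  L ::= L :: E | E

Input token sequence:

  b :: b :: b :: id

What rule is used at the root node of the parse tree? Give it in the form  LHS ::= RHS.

L ::= L :: E

[L [L [L [L [E b]] :: [E b]] :: [E b]] :: [E id]]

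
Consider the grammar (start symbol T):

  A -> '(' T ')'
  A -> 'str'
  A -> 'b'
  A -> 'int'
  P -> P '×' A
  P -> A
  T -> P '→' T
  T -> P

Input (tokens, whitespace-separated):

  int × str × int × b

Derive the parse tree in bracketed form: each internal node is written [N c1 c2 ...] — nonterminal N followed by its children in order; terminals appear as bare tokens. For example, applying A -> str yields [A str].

T
P
P × A
P × A × A
P × A × A × A
A × A × A × A
int × A × A × A
int × str × A × A
int × str × int × A
int × str × int × b

[T [P [P [P [P [A int]] × [A str]] × [A int]] × [A b]]]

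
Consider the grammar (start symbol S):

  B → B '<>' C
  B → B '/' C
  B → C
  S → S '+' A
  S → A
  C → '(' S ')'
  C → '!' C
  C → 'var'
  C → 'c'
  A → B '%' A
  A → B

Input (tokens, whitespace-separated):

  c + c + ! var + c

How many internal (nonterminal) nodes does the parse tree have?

[S [S [S [S [A [B [C c]]]] + [A [B [C c]]]] + [A [B [C ! [C var]]]]] + [A [B [C c]]]]

17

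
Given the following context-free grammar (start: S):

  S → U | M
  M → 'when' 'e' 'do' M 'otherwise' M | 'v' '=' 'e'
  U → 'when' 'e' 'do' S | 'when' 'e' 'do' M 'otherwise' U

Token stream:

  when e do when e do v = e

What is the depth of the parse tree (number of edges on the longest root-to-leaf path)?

[S [U when e do [S [U when e do [S [M v = e]]]]]]

6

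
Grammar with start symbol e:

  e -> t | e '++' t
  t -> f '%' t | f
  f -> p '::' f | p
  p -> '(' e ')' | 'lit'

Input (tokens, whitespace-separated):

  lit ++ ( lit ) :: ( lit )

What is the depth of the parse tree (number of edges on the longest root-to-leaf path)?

[e [e [t [f [p lit]]]] ++ [t [f [p ( [e [t [f [p lit]]]] )] :: [f [p ( [e [t [f [p lit]]]] )]]]]]

9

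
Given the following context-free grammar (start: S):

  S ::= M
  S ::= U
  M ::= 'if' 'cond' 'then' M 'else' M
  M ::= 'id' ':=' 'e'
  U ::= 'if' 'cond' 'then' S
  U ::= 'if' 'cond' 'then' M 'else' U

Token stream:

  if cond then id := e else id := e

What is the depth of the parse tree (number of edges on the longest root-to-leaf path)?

3

[S [M if cond then [M id := e] else [M id := e]]]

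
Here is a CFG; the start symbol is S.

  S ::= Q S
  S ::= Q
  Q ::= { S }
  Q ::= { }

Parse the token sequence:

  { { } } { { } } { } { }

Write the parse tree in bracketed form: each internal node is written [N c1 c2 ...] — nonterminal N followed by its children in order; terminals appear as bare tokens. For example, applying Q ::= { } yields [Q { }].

S
Q S
{ S } S
{ Q } S
{ { } } S
{ { } } Q S
{ { } } { S } S
{ { } } { Q } S
{ { } } { { } } S
{ { } } { { } } Q S
{ { } } { { } } { } S
{ { } } { { } } { } Q
{ { } } { { } } { } { }

[S [Q { [S [Q { }]] }] [S [Q { [S [Q { }]] }] [S [Q { }] [S [Q { }]]]]]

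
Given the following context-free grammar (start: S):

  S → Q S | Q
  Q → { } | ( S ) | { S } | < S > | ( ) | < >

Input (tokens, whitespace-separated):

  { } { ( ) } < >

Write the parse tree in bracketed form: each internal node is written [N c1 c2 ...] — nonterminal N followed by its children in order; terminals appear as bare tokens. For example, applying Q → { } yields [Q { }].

[S [Q { }] [S [Q { [S [Q ( )]] }] [S [Q < >]]]]

S
Q S
{ } S
{ } Q S
{ } { S } S
{ } { Q } S
{ } { ( ) } S
{ } { ( ) } Q
{ } { ( ) } < >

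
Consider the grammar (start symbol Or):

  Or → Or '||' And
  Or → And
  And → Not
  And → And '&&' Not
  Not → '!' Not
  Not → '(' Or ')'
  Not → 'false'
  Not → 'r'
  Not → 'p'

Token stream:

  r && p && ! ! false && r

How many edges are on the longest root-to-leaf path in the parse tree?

6

[Or [And [And [And [And [Not r]] && [Not p]] && [Not ! [Not ! [Not false]]]] && [Not r]]]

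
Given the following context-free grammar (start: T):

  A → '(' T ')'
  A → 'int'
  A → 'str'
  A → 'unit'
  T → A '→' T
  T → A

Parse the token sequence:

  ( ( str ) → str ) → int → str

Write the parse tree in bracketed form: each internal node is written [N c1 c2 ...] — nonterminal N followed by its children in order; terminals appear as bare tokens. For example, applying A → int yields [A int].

T
A → T
( T ) → T
( A → T ) → T
( ( T ) → T ) → T
( ( A ) → T ) → T
( ( str ) → T ) → T
( ( str ) → A ) → T
( ( str ) → str ) → T
( ( str ) → str ) → A → T
( ( str ) → str ) → int → T
( ( str ) → str ) → int → A
( ( str ) → str ) → int → str

[T [A ( [T [A ( [T [A str]] )] → [T [A str]]] )] → [T [A int] → [T [A str]]]]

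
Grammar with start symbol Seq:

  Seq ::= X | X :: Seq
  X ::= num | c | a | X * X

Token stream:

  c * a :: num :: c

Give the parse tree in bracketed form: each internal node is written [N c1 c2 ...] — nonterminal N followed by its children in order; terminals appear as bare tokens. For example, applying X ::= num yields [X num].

[Seq [X [X c] * [X a]] :: [Seq [X num] :: [Seq [X c]]]]

Seq
X :: Seq
X * X :: Seq
c * X :: Seq
c * a :: Seq
c * a :: X :: Seq
c * a :: num :: Seq
c * a :: num :: X
c * a :: num :: c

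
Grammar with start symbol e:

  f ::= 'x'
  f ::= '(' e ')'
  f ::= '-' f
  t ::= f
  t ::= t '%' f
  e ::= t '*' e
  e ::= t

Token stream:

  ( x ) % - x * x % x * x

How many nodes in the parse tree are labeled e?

4

[e [t [t [f ( [e [t [f x]]] )]] % [f - [f x]]] * [e [t [t [f x]] % [f x]] * [e [t [f x]]]]]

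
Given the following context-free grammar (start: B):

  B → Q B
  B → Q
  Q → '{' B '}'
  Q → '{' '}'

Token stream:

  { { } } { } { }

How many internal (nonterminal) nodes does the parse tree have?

[B [Q { [B [Q { }]] }] [B [Q { }] [B [Q { }]]]]

8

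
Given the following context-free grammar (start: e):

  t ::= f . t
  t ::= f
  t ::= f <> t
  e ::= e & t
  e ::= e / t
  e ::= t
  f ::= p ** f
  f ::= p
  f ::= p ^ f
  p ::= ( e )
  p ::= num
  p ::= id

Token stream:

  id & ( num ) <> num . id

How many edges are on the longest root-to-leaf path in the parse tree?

8

[e [e [t [f [p id]]]] & [t [f [p ( [e [t [f [p num]]]] )]] <> [t [f [p num]] . [t [f [p id]]]]]]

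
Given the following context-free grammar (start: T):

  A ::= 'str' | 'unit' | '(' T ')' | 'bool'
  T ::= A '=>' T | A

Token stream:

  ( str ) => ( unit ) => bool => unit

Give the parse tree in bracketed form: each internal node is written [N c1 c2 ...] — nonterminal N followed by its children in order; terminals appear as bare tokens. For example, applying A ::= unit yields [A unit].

[T [A ( [T [A str]] )] => [T [A ( [T [A unit]] )] => [T [A bool] => [T [A unit]]]]]

T
A => T
( T ) => T
( A ) => T
( str ) => T
( str ) => A => T
( str ) => ( T ) => T
( str ) => ( A ) => T
( str ) => ( unit ) => T
( str ) => ( unit ) => A => T
( str ) => ( unit ) => bool => T
( str ) => ( unit ) => bool => A
( str ) => ( unit ) => bool => unit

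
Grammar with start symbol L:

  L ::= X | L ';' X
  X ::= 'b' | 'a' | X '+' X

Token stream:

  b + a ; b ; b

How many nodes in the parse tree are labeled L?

[L [L [L [X [X b] + [X a]]] ; [X b]] ; [X b]]

3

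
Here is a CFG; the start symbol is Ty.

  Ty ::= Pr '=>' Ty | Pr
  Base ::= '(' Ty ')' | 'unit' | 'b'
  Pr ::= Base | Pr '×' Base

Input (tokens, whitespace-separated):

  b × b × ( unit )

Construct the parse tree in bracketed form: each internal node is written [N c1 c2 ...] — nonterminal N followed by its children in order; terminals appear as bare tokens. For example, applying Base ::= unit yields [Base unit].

[Ty [Pr [Pr [Pr [Base b]] × [Base b]] × [Base ( [Ty [Pr [Base unit]]] )]]]

Ty
Pr
Pr × Base
Pr × Base × Base
Base × Base × Base
b × Base × Base
b × b × Base
b × b × ( Ty )
b × b × ( Pr )
b × b × ( Base )
b × b × ( unit )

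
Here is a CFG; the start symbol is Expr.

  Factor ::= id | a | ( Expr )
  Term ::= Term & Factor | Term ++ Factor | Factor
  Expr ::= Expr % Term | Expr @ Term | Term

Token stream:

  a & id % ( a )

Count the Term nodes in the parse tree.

4

[Expr [Expr [Term [Term [Factor a]] & [Factor id]]] % [Term [Factor ( [Expr [Term [Factor a]]] )]]]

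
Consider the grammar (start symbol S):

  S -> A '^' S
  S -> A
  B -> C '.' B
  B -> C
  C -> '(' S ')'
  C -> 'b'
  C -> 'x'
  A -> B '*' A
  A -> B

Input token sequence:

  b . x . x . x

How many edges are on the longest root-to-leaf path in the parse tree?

7

[S [A [B [C b] . [B [C x] . [B [C x] . [B [C x]]]]]]]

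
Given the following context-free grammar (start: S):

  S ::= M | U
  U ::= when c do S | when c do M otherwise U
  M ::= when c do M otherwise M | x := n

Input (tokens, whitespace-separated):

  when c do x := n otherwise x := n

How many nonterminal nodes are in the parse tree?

4

[S [M when c do [M x := n] otherwise [M x := n]]]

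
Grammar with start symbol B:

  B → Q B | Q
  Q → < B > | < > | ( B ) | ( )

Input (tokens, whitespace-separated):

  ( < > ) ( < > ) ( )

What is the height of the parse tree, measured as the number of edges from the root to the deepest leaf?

5

[B [Q ( [B [Q < >]] )] [B [Q ( [B [Q < >]] )] [B [Q ( )]]]]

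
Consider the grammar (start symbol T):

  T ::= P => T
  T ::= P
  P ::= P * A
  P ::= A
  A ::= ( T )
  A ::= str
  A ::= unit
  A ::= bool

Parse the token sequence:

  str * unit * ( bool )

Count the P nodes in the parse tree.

[T [P [P [P [A str]] * [A unit]] * [A ( [T [P [A bool]]] )]]]

4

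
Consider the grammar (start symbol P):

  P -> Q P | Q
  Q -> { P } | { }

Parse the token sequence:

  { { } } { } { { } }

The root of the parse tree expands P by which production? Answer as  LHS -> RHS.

P -> Q P

[P [Q { [P [Q { }]] }] [P [Q { }] [P [Q { [P [Q { }]] }]]]]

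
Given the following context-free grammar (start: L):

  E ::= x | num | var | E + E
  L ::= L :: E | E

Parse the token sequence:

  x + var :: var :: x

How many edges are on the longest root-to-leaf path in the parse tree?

[L [L [L [E [E x] + [E var]]] :: [E var]] :: [E x]]

5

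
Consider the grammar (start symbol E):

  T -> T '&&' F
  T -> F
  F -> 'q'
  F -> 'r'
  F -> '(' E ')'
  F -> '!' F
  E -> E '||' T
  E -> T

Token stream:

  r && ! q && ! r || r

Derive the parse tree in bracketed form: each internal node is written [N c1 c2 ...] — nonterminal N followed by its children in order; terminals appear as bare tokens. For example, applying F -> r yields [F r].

E
E || T
T || T
T && F || T
T && F && F || T
F && F && F || T
r && F && F || T
r && ! F && F || T
r && ! q && F || T
r && ! q && ! F || T
r && ! q && ! r || T
r && ! q && ! r || F
r && ! q && ! r || r

[E [E [T [T [T [F r]] && [F ! [F q]]] && [F ! [F r]]]] || [T [F r]]]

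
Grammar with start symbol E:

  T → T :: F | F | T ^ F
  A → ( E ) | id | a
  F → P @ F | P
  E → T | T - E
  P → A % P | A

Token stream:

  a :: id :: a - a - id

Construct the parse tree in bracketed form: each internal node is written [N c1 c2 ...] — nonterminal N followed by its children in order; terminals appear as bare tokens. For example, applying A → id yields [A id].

[E [T [T [T [F [P [A a]]]] :: [F [P [A id]]]] :: [F [P [A a]]]] - [E [T [F [P [A a]]]] - [E [T [F [P [A id]]]]]]]

E
T - E
T :: F - E
T :: F :: F - E
F :: F :: F - E
P :: F :: F - E
A :: F :: F - E
a :: F :: F - E
a :: P :: F - E
a :: A :: F - E
a :: id :: F - E
a :: id :: P - E
a :: id :: A - E
a :: id :: a - E
a :: id :: a - T - E
a :: id :: a - F - E
a :: id :: a - P - E
a :: id :: a - A - E
a :: id :: a - a - E
a :: id :: a - a - T
a :: id :: a - a - F
a :: id :: a - a - P
a :: id :: a - a - A
a :: id :: a - a - id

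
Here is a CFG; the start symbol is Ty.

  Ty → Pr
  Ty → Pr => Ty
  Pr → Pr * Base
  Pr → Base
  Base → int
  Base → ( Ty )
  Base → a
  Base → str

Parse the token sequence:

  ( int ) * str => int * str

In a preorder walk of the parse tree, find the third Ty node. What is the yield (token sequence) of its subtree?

int * str

[Ty [Pr [Pr [Base ( [Ty [Pr [Base int]]] )]] * [Base str]] => [Ty [Pr [Pr [Base int]] * [Base str]]]]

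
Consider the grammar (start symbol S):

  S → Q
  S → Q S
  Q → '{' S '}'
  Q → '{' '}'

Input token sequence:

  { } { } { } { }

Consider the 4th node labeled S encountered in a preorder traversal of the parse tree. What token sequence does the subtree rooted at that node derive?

{ }

[S [Q { }] [S [Q { }] [S [Q { }] [S [Q { }]]]]]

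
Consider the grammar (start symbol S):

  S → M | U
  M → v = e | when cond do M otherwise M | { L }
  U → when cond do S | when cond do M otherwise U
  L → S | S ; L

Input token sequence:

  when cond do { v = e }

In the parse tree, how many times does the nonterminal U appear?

1

[S [U when cond do [S [M { [L [S [M v = e]]] }]]]]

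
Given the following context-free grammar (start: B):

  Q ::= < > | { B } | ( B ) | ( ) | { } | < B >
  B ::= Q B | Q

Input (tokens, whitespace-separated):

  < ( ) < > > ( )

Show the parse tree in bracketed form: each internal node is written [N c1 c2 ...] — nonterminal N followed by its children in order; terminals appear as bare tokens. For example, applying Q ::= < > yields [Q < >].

B
Q B
< B > B
< Q B > B
< ( ) B > B
< ( ) Q > B
< ( ) < > > B
< ( ) < > > Q
< ( ) < > > ( )

[B [Q < [B [Q ( )] [B [Q < >]]] >] [B [Q ( )]]]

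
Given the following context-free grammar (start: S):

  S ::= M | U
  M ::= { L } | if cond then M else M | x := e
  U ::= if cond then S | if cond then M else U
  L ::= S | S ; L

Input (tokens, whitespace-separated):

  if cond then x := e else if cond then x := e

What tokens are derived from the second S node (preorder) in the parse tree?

x := e

[S [U if cond then [M x := e] else [U if cond then [S [M x := e]]]]]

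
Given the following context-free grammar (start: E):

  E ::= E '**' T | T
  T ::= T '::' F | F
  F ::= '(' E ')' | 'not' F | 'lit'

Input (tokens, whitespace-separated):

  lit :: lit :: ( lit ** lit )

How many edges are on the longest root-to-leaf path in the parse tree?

[E [T [T [T [F lit]] :: [F lit]] :: [F ( [E [E [T [F lit]]] ** [T [F lit]]] )]]]

7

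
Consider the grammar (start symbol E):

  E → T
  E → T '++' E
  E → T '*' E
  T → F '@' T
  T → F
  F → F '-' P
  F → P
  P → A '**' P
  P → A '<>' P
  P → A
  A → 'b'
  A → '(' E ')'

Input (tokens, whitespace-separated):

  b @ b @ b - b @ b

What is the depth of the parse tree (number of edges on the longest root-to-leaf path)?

8

[E [T [F [P [A b]]] @ [T [F [P [A b]]] @ [T [F [F [P [A b]]] - [P [A b]]] @ [T [F [P [A b]]]]]]]]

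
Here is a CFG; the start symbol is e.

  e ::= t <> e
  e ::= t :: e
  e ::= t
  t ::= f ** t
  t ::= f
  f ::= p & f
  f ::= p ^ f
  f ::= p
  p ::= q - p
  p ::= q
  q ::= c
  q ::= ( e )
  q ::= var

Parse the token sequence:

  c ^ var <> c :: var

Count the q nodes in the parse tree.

4

[e [t [f [p [q c]] ^ [f [p [q var]]]]] <> [e [t [f [p [q c]]]] :: [e [t [f [p [q var]]]]]]]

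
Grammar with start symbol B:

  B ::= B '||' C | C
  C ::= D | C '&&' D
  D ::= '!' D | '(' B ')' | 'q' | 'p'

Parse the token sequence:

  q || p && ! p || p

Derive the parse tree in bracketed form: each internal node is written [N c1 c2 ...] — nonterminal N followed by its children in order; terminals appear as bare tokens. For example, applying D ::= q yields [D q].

B
B || C
B || C || C
C || C || C
D || C || C
q || C || C
q || C && D || C
q || D && D || C
q || p && D || C
q || p && ! D || C
q || p && ! p || C
q || p && ! p || D
q || p && ! p || p

[B [B [B [C [D q]]] || [C [C [D p]] && [D ! [D p]]]] || [C [D p]]]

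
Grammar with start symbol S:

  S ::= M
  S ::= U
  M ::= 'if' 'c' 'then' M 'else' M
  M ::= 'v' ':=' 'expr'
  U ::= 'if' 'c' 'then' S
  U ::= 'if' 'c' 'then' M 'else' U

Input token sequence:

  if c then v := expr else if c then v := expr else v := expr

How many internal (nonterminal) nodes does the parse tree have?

[S [M if c then [M v := expr] else [M if c then [M v := expr] else [M v := expr]]]]

6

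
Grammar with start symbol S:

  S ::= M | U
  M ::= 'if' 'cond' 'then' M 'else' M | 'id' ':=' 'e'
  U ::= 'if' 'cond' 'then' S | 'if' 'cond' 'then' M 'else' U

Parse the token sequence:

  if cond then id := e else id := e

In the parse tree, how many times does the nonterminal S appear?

[S [M if cond then [M id := e] else [M id := e]]]

1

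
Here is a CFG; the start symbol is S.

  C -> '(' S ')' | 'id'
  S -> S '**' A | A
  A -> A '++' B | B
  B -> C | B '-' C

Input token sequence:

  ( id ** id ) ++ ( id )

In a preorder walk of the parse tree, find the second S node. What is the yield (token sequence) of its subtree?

[S [A [A [B [C ( [S [S [A [B [C id]]]] ** [A [B [C id]]]] )]]] ++ [B [C ( [S [A [B [C id]]]] )]]]]

id ** id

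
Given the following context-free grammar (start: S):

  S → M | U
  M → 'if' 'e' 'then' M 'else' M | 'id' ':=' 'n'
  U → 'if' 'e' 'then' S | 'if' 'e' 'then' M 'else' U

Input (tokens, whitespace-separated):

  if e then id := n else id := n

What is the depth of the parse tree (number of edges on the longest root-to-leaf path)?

3

[S [M if e then [M id := n] else [M id := n]]]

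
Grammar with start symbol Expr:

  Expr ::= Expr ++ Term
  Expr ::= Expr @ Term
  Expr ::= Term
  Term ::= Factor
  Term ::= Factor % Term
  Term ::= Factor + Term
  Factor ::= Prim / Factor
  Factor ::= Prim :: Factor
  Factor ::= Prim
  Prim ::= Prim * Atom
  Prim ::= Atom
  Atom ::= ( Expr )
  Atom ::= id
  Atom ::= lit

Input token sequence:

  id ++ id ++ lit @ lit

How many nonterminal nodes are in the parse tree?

20

[Expr [Expr [Expr [Expr [Term [Factor [Prim [Atom id]]]]] ++ [Term [Factor [Prim [Atom id]]]]] ++ [Term [Factor [Prim [Atom lit]]]]] @ [Term [Factor [Prim [Atom lit]]]]]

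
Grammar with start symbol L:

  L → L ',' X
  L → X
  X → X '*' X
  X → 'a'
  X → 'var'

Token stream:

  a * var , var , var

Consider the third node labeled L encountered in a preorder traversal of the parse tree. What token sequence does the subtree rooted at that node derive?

a * var

[L [L [L [X [X a] * [X var]]] , [X var]] , [X var]]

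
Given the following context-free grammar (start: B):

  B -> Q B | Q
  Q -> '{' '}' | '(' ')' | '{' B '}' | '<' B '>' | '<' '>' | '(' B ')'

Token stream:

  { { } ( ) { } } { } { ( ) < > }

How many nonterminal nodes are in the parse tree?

16

[B [Q { [B [Q { }] [B [Q ( )] [B [Q { }]]]] }] [B [Q { }] [B [Q { [B [Q ( )] [B [Q < >]]] }]]]]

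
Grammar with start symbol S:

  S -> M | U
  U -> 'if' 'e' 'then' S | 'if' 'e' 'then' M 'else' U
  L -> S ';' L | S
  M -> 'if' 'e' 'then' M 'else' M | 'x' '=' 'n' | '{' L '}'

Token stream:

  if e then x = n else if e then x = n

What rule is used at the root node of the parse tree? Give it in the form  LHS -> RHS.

S -> U

[S [U if e then [M x = n] else [U if e then [S [M x = n]]]]]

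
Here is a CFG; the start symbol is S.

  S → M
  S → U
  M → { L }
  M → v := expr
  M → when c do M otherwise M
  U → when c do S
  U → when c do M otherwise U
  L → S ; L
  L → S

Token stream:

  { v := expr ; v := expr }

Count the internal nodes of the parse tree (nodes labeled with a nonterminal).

[S [M { [L [S [M v := expr]] ; [L [S [M v := expr]]]] }]]

8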